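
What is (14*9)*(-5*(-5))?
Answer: 3150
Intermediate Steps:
(14*9)*(-5*(-5)) = 126*25 = 3150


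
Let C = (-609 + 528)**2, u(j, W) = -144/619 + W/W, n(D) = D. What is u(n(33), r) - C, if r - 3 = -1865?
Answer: -4060784/619 ≈ -6560.2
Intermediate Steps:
r = -1862 (r = 3 - 1865 = -1862)
u(j, W) = 475/619 (u(j, W) = -144*1/619 + 1 = -144/619 + 1 = 475/619)
C = 6561 (C = (-81)**2 = 6561)
u(n(33), r) - C = 475/619 - 1*6561 = 475/619 - 6561 = -4060784/619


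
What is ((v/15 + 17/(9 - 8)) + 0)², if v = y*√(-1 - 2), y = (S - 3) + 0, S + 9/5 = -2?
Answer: 540719/1875 - 1156*I*√3/75 ≈ 288.38 - 26.697*I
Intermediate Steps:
S = -19/5 (S = -9/5 - 2 = -19/5 ≈ -3.8000)
y = -34/5 (y = (-19/5 - 3) + 0 = -34/5 + 0 = -34/5 ≈ -6.8000)
v = -34*I*√3/5 (v = -34*√(-1 - 2)/5 = -34*I*√3/5 ≈ -11.778*I)
((v/15 + 17/(9 - 8)) + 0)² = ((-34*I*√3/5/15 + 17/(9 - 8)) + 0)² = ((-34*I*√3/5*(1/15) + 17/1) + 0)² = ((-34*I*√3/75 + 17*1) + 0)² = ((-34*I*√3/75 + 17) + 0)² = ((17 - 34*I*√3/75) + 0)² = (17 - 34*I*√3/75)²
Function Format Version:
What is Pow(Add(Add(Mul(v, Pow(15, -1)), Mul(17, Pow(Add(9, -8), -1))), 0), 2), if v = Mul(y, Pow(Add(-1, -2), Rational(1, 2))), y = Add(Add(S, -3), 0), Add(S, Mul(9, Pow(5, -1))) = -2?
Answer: Add(Rational(540719, 1875), Mul(Rational(-1156, 75), I, Pow(3, Rational(1, 2)))) ≈ Add(288.38, Mul(-26.697, I))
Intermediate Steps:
S = Rational(-19, 5) (S = Add(Rational(-9, 5), -2) = Rational(-19, 5) ≈ -3.8000)
y = Rational(-34, 5) (y = Add(Add(Rational(-19, 5), -3), 0) = Add(Rational(-34, 5), 0) = Rational(-34, 5) ≈ -6.8000)
v = Mul(Rational(-34, 5), I, Pow(3, Rational(1, 2))) (v = Mul(Rational(-34, 5), Pow(Add(-1, -2), Rational(1, 2))) = Mul(Rational(-34, 5), Pow(-3, Rational(1, 2))) = Mul(Rational(-34, 5), Mul(I, Pow(3, Rational(1, 2)))) = Mul(Rational(-34, 5), I, Pow(3, Rational(1, 2))) ≈ Mul(-11.778, I))
Pow(Add(Add(Mul(v, Pow(15, -1)), Mul(17, Pow(Add(9, -8), -1))), 0), 2) = Pow(Add(Add(Mul(Mul(Rational(-34, 5), I, Pow(3, Rational(1, 2))), Pow(15, -1)), Mul(17, Pow(Add(9, -8), -1))), 0), 2) = Pow(Add(Add(Mul(Mul(Rational(-34, 5), I, Pow(3, Rational(1, 2))), Rational(1, 15)), Mul(17, Pow(1, -1))), 0), 2) = Pow(Add(Add(Mul(Rational(-34, 75), I, Pow(3, Rational(1, 2))), Mul(17, 1)), 0), 2) = Pow(Add(Add(Mul(Rational(-34, 75), I, Pow(3, Rational(1, 2))), 17), 0), 2) = Pow(Add(Add(17, Mul(Rational(-34, 75), I, Pow(3, Rational(1, 2)))), 0), 2) = Pow(Add(17, Mul(Rational(-34, 75), I, Pow(3, Rational(1, 2)))), 2)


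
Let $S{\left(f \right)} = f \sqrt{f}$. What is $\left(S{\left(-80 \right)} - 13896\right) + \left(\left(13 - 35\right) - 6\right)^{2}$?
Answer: $-13112 - 320 i \sqrt{5} \approx -13112.0 - 715.54 i$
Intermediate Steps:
$S{\left(f \right)} = f^{\frac{3}{2}}$
$\left(S{\left(-80 \right)} - 13896\right) + \left(\left(13 - 35\right) - 6\right)^{2} = \left(\left(-80\right)^{\frac{3}{2}} - 13896\right) + \left(\left(13 - 35\right) - 6\right)^{2} = \left(- 320 i \sqrt{5} - 13896\right) + \left(-22 - 6\right)^{2} = \left(-13896 - 320 i \sqrt{5}\right) + \left(-28\right)^{2} = \left(-13896 - 320 i \sqrt{5}\right) + 784 = -13112 - 320 i \sqrt{5}$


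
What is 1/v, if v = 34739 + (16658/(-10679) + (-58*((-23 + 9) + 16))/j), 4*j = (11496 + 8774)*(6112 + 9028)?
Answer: 409656852025/14230430364755543 ≈ 2.8787e-5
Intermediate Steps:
j = 76721950 (j = ((11496 + 8774)*(6112 + 9028))/4 = (20270*15140)/4 = (¼)*306887800 = 76721950)
v = 14230430364755543/409656852025 (v = 34739 + (16658/(-10679) - 58*((-23 + 9) + 16)/76721950) = 34739 + (16658*(-1/10679) - 58*(-14 + 16)*(1/76721950)) = 34739 + (-16658/10679 - 58*2*(1/76721950)) = 34739 + (-16658/10679 - 116*1/76721950) = 34739 + (-16658/10679 - 58/38360975) = 34739 - 639017740932/409656852025 = 14230430364755543/409656852025 ≈ 34737.)
1/v = 1/(14230430364755543/409656852025) = 409656852025/14230430364755543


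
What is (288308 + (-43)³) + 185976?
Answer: 394777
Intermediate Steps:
(288308 + (-43)³) + 185976 = (288308 - 79507) + 185976 = 208801 + 185976 = 394777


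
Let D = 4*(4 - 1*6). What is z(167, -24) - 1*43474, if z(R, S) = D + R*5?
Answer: -42647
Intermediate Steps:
D = -8 (D = 4*(4 - 6) = 4*(-2) = -8)
z(R, S) = -8 + 5*R (z(R, S) = -8 + R*5 = -8 + 5*R)
z(167, -24) - 1*43474 = (-8 + 5*167) - 1*43474 = (-8 + 835) - 43474 = 827 - 43474 = -42647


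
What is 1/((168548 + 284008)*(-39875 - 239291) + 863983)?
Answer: -1/126337384313 ≈ -7.9153e-12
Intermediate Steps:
1/((168548 + 284008)*(-39875 - 239291) + 863983) = 1/(452556*(-279166) + 863983) = 1/(-126338248296 + 863983) = 1/(-126337384313) = -1/126337384313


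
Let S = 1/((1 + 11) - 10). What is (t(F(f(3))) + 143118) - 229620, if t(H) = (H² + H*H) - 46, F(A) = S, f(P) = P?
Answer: -173095/2 ≈ -86548.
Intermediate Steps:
S = ½ (S = 1/(12 - 10) = 1/2 = ½ ≈ 0.50000)
F(A) = ½
t(H) = -46 + 2*H² (t(H) = (H² + H²) - 46 = 2*H² - 46 = -46 + 2*H²)
(t(F(f(3))) + 143118) - 229620 = ((-46 + 2*(½)²) + 143118) - 229620 = ((-46 + 2*(¼)) + 143118) - 229620 = ((-46 + ½) + 143118) - 229620 = (-91/2 + 143118) - 229620 = 286145/2 - 229620 = -173095/2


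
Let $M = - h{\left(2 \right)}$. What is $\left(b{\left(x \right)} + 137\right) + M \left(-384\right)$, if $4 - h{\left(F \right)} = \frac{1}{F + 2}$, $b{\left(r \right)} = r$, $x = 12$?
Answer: $1589$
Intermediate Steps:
$h{\left(F \right)} = 4 - \frac{1}{2 + F}$ ($h{\left(F \right)} = 4 - \frac{1}{F + 2} = 4 - \frac{1}{2 + F}$)
$M = - \frac{15}{4}$ ($M = - \frac{7 + 4 \cdot 2}{2 + 2} = - \frac{7 + 8}{4} = - \frac{15}{4} \approx -3.75$)
$\left(b{\left(x \right)} + 137\right) + M \left(-384\right) = \left(12 + 137\right) - -1440 = 149 + 1440 = 1589$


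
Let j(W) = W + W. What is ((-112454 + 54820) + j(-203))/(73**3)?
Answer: -58040/389017 ≈ -0.14920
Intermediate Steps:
j(W) = 2*W
((-112454 + 54820) + j(-203))/(73**3) = ((-112454 + 54820) + 2*(-203))/(73**3) = (-57634 - 406)/389017 = -58040*1/389017 = -58040/389017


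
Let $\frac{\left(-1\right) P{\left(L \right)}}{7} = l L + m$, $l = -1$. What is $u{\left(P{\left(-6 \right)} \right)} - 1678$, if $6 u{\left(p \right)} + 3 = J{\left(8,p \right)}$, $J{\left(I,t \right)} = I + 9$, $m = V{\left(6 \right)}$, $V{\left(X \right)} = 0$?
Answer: $- \frac{5027}{3} \approx -1675.7$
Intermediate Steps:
$m = 0$
$P{\left(L \right)} = 7 L$ ($P{\left(L \right)} = - 7 \left(- L + 0\right) = - 7 \left(- L\right) = 7 L$)
$J{\left(I,t \right)} = 9 + I$
$u{\left(p \right)} = \frac{7}{3}$ ($u{\left(p \right)} = - \frac{1}{2} + \frac{9 + 8}{6} = - \frac{1}{2} + \frac{1}{6} \cdot 17 = - \frac{1}{2} + \frac{17}{6} = \frac{7}{3}$)
$u{\left(P{\left(-6 \right)} \right)} - 1678 = \frac{7}{3} - 1678 = - \frac{5027}{3}$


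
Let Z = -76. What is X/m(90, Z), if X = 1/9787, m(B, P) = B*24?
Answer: 1/21139920 ≈ 4.7304e-8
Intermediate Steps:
m(B, P) = 24*B
X = 1/9787 ≈ 0.00010218
X/m(90, Z) = 1/(9787*((24*90))) = (1/9787)/2160 = (1/9787)*(1/2160) = 1/21139920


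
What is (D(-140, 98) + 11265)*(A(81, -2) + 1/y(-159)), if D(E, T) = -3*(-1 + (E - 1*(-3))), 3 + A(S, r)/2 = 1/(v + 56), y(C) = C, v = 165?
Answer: -48258773/689 ≈ -70042.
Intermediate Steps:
A(S, r) = -1324/221 (A(S, r) = -6 + 2/(165 + 56) = -6 + 2/221 = -1324/221)
D(E, T) = -6 - 3*E (D(E, T) = -3*(-1 + (E + 3)) = -3*(-1 + (3 + E)) = -3*(2 + E) = -6 - 3*E)
(D(-140, 98) + 11265)*(A(81, -2) + 1/y(-159)) = ((-6 - 3*(-140)) + 11265)*(-1324/221 + 1/(-159)) = ((-6 + 420) + 11265)*(-1324/221 - 1/159) = (414 + 11265)*(-210737/35139) = 11679*(-210737/35139) = -48258773/689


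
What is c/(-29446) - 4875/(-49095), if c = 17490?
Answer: -23837410/48188379 ≈ -0.49467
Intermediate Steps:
c/(-29446) - 4875/(-49095) = 17490/(-29446) - 4875/(-49095) = 17490*(-1/29446) - 4875*(-1/49095) = -8745/14723 + 325/3273 = -23837410/48188379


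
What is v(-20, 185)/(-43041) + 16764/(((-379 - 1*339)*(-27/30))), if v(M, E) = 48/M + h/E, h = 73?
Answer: 24719447163/952856005 ≈ 25.942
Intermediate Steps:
v(M, E) = 48/M + 73/E
v(-20, 185)/(-43041) + 16764/(((-379 - 1*339)*(-27/30))) = (48/(-20) + 73/185)/(-43041) + 16764/(((-379 - 1*339)*(-27/30))) = (48*(-1/20) + 73*(1/185))*(-1/43041) + 16764/(((-379 - 339)*(-27*1/30))) = (-12/5 + 73/185)*(-1/43041) + 16764/((-718*(-9/10))) = -371/185*(-1/43041) + 16764/(3231/5) = 371/7962585 + 16764*(5/3231) = 371/7962585 + 27940/1077 = 24719447163/952856005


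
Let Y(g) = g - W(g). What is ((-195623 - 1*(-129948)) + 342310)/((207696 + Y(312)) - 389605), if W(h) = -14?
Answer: -276635/181583 ≈ -1.5235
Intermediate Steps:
Y(g) = 14 + g (Y(g) = g - 1*(-14) = g + 14 = 14 + g)
((-195623 - 1*(-129948)) + 342310)/((207696 + Y(312)) - 389605) = ((-195623 - 1*(-129948)) + 342310)/((207696 + (14 + 312)) - 389605) = ((-195623 + 129948) + 342310)/((207696 + 326) - 389605) = (-65675 + 342310)/(208022 - 389605) = 276635/(-181583) = 276635*(-1/181583) = -276635/181583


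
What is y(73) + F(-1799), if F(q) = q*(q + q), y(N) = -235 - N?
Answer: 6472494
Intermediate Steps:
F(q) = 2*q**2 (F(q) = q*(2*q) = 2*q**2)
y(73) + F(-1799) = (-235 - 1*73) + 2*(-1799)**2 = (-235 - 73) + 2*3236401 = -308 + 6472802 = 6472494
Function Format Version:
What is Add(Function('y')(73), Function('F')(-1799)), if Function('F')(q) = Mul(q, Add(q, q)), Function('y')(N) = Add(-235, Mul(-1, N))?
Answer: 6472494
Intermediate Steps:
Function('F')(q) = Mul(2, Pow(q, 2)) (Function('F')(q) = Mul(q, Mul(2, q)) = Mul(2, Pow(q, 2)))
Add(Function('y')(73), Function('F')(-1799)) = Add(Add(-235, Mul(-1, 73)), Mul(2, Pow(-1799, 2))) = Add(Add(-235, -73), Mul(2, 3236401)) = Add(-308, 6472802) = 6472494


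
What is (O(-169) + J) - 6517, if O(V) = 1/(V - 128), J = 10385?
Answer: 1148795/297 ≈ 3868.0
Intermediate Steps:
O(V) = 1/(-128 + V)
(O(-169) + J) - 6517 = (1/(-128 - 169) + 10385) - 6517 = (1/(-297) + 10385) - 6517 = (-1/297 + 10385) - 6517 = 3084344/297 - 6517 = 1148795/297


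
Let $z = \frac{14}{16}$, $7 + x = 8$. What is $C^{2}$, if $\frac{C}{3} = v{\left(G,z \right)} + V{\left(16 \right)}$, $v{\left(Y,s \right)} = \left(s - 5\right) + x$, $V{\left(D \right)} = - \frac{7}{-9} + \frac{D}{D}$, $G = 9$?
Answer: $\frac{9409}{576} \approx 16.335$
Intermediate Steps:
$x = 1$ ($x = -7 + 8 = 1$)
$z = \frac{7}{8}$ ($z = 14 \cdot \frac{1}{16} = \frac{7}{8} \approx 0.875$)
$V{\left(D \right)} = \frac{16}{9}$ ($V{\left(D \right)} = \left(-7\right) \left(- \frac{1}{9}\right) + 1 = \frac{7}{9} + 1 = \frac{16}{9}$)
$v{\left(Y,s \right)} = -4 + s$ ($v{\left(Y,s \right)} = \left(s - 5\right) + 1 = \left(-5 + s\right) + 1 = -4 + s$)
$C = - \frac{97}{24}$ ($C = 3 \left(\left(-4 + \frac{7}{8}\right) + \frac{16}{9}\right) = 3 \left(- \frac{25}{8} + \frac{16}{9}\right) = 3 \left(- \frac{97}{72}\right) = - \frac{97}{24} \approx -4.0417$)
$C^{2} = \left(- \frac{97}{24}\right)^{2} = \frac{9409}{576}$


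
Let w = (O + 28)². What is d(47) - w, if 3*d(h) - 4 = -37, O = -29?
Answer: -12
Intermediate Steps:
d(h) = -11 (d(h) = 4/3 + (⅓)*(-37) = 4/3 - 37/3 = -11)
w = 1 (w = (-29 + 28)² = (-1)² = 1)
d(47) - w = -11 - 1*1 = -11 - 1 = -12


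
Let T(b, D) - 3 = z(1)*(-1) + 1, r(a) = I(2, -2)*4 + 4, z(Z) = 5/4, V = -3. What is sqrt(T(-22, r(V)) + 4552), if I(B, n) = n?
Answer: sqrt(18219)/2 ≈ 67.489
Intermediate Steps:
z(Z) = 5/4 (z(Z) = 5*(1/4) = 5/4)
r(a) = -4 (r(a) = -2*4 + 4 = -8 + 4 = -4)
T(b, D) = 11/4 (T(b, D) = 3 + ((5/4)*(-1) + 1) = 3 + (-5/4 + 1) = 3 - 1/4 = 11/4)
sqrt(T(-22, r(V)) + 4552) = sqrt(11/4 + 4552) = sqrt(18219/4) = sqrt(18219)/2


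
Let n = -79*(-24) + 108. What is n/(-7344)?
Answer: -167/612 ≈ -0.27288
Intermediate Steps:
n = 2004 (n = 1896 + 108 = 2004)
n/(-7344) = 2004/(-7344) = 2004*(-1/7344) = -167/612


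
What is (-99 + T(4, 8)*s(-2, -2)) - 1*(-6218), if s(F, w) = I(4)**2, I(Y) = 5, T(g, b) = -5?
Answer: 5994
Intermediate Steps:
s(F, w) = 25 (s(F, w) = 5**2 = 25)
(-99 + T(4, 8)*s(-2, -2)) - 1*(-6218) = (-99 - 5*25) - 1*(-6218) = (-99 - 125) + 6218 = -224 + 6218 = 5994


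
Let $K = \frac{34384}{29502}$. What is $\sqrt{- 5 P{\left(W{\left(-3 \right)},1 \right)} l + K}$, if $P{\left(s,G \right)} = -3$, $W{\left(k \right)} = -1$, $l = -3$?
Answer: $\frac{i \sqrt{1059782317}}{4917} \approx 6.6208 i$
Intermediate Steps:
$K = \frac{17192}{14751}$ ($K = 34384 \cdot \frac{1}{29502} = \frac{17192}{14751} \approx 1.1655$)
$\sqrt{- 5 P{\left(W{\left(-3 \right)},1 \right)} l + K} = \sqrt{\left(-5\right) \left(-3\right) \left(-3\right) + \frac{17192}{14751}} = \sqrt{15 \left(-3\right) + \frac{17192}{14751}} = \sqrt{-45 + \frac{17192}{14751}} = \sqrt{- \frac{646603}{14751}} = \frac{i \sqrt{1059782317}}{4917}$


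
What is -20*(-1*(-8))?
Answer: -160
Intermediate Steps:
-20*(-1*(-8)) = -20*8 = -5*32 = -160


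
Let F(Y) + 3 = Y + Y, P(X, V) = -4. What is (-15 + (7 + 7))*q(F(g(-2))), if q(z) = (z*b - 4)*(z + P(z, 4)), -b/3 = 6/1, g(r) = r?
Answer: 1342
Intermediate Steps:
b = -18 (b = -18/1 = -18 ≈ -18.000)
F(Y) = -3 + 2*Y (F(Y) = -3 + (Y + Y) = -3 + 2*Y)
q(z) = (-4 + z)*(-4 - 18*z) (q(z) = (z*(-18) - 4)*(z - 4) = (-18*z - 4)*(-4 + z) = (-4 - 18*z)*(-4 + z) = (-4 + z)*(-4 - 18*z))
(-15 + (7 + 7))*q(F(g(-2))) = (-15 + (7 + 7))*(16 - 18*(-3 + 2*(-2))² + 68*(-3 + 2*(-2))) = (-15 + 14)*(16 - 18*(-3 - 4)² + 68*(-3 - 4)) = -(16 - 18*(-7)² + 68*(-7)) = -(16 - 18*49 - 476) = -(16 - 882 - 476) = -1*(-1342) = 1342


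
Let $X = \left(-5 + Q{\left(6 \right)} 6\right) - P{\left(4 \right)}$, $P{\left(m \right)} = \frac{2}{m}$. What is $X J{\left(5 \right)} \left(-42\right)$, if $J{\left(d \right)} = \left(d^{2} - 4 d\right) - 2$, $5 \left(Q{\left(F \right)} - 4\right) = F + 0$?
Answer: $- \frac{16191}{5} \approx -3238.2$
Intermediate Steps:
$Q{\left(F \right)} = 4 + \frac{F}{5}$ ($Q{\left(F \right)} = 4 + \frac{F + 0}{5} = 4 + \frac{F}{5}$)
$J{\left(d \right)} = -2 + d^{2} - 4 d$
$X = \frac{257}{10}$ ($X = \left(-5 + \left(4 + \frac{1}{5} \cdot 6\right) 6\right) - \frac{2}{4} = \left(-5 + \left(4 + \frac{6}{5}\right) 6\right) - 2 \cdot \frac{1}{4} = \left(-5 + \frac{26}{5} \cdot 6\right) - \frac{1}{2} = \left(-5 + \frac{156}{5}\right) - \frac{1}{2} = \frac{131}{5} - \frac{1}{2} = \frac{257}{10} \approx 25.7$)
$X J{\left(5 \right)} \left(-42\right) = \frac{257 \left(-2 + 5^{2} - 20\right)}{10} \left(-42\right) = \frac{257 \left(-2 + 25 - 20\right)}{10} \left(-42\right) = \frac{257}{10} \cdot 3 \left(-42\right) = \frac{771}{10} \left(-42\right) = - \frac{16191}{5}$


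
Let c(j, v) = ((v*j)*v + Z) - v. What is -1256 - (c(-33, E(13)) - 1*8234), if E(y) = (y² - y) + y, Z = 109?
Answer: 949551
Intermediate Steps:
E(y) = y²
c(j, v) = 109 - v + j*v² (c(j, v) = ((v*j)*v + 109) - v = ((j*v)*v + 109) - v = (j*v² + 109) - v = (109 + j*v²) - v = 109 - v + j*v²)
-1256 - (c(-33, E(13)) - 1*8234) = -1256 - ((109 - 1*13² - 33*(13²)²) - 1*8234) = -1256 - ((109 - 1*169 - 33*169²) - 8234) = -1256 - ((109 - 169 - 33*28561) - 8234) = -1256 - ((109 - 169 - 942513) - 8234) = -1256 - (-942573 - 8234) = -1256 - 1*(-950807) = -1256 + 950807 = 949551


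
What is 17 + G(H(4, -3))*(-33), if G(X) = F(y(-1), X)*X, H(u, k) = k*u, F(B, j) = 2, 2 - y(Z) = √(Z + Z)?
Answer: 809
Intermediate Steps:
y(Z) = 2 - √2*√Z (y(Z) = 2 - √(Z + Z) = 2 - √(2*Z) = 2 - √2*√Z)
G(X) = 2*X
17 + G(H(4, -3))*(-33) = 17 + (2*(-3*4))*(-33) = 17 + (2*(-12))*(-33) = 17 - 24*(-33) = 17 + 792 = 809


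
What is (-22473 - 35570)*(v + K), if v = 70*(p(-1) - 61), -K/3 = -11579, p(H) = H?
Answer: -1764333071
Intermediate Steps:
K = 34737 (K = -3*(-11579) = 34737)
v = -4340 (v = 70*(-1 - 61) = 70*(-62) = -4340)
(-22473 - 35570)*(v + K) = (-22473 - 35570)*(-4340 + 34737) = -58043*30397 = -1764333071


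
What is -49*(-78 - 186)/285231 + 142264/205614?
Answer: 7206320948/9774581139 ≈ 0.73725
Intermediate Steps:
-49*(-78 - 186)/285231 + 142264/205614 = -49*(-264)*(1/285231) + 142264*(1/205614) = 12936*(1/285231) + 71132/102807 = 4312/95077 + 71132/102807 = 7206320948/9774581139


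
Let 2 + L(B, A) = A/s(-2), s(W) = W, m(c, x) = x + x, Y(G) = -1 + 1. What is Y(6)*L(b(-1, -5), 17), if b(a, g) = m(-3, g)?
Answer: 0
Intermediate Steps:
Y(G) = 0
m(c, x) = 2*x
b(a, g) = 2*g
L(B, A) = -2 - A/2 (L(B, A) = -2 + A/(-2) = -2 + A*(-½) = -2 - A/2)
Y(6)*L(b(-1, -5), 17) = 0*(-2 - ½*17) = 0*(-2 - 17/2) = 0*(-21/2) = 0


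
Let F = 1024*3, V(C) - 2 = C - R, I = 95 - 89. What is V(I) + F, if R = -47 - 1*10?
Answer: 3137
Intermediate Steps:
R = -57 (R = -47 - 10 = -57)
I = 6
V(C) = 59 + C (V(C) = 2 + (C - 1*(-57)) = 2 + (C + 57) = 2 + (57 + C) = 59 + C)
F = 3072
V(I) + F = (59 + 6) + 3072 = 65 + 3072 = 3137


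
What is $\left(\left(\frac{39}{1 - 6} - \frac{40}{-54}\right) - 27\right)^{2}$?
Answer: $\frac{21141604}{18225} \approx 1160.0$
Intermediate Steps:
$\left(\left(\frac{39}{1 - 6} - \frac{40}{-54}\right) - 27\right)^{2} = \left(\left(\frac{39}{1 - 6} - - \frac{20}{27}\right) - 27\right)^{2} = \left(\left(\frac{39}{-5} + \frac{20}{27}\right) - 27\right)^{2} = \left(\left(39 \left(- \frac{1}{5}\right) + \frac{20}{27}\right) - 27\right)^{2} = \left(\left(- \frac{39}{5} + \frac{20}{27}\right) - 27\right)^{2} = \left(- \frac{953}{135} - 27\right)^{2} = \left(- \frac{4598}{135}\right)^{2} = \frac{21141604}{18225}$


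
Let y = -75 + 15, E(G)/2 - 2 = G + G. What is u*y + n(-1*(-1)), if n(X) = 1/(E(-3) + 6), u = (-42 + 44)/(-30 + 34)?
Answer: -61/2 ≈ -30.500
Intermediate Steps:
E(G) = 4 + 4*G (E(G) = 4 + 2*(G + G) = 4 + 2*(2*G) = 4 + 4*G)
u = ½ (u = 2/4 = 2*(¼) = ½ ≈ 0.50000)
n(X) = -½ (n(X) = 1/((4 + 4*(-3)) + 6) = 1/((4 - 12) + 6) = 1/(-8 + 6) = 1/(-2) = -½)
y = -60
u*y + n(-1*(-1)) = (½)*(-60) - ½ = -30 - ½ = -61/2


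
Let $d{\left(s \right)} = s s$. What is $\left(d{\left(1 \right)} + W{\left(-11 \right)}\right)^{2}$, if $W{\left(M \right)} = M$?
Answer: $100$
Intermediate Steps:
$d{\left(s \right)} = s^{2}$
$\left(d{\left(1 \right)} + W{\left(-11 \right)}\right)^{2} = \left(1^{2} - 11\right)^{2} = \left(1 - 11\right)^{2} = \left(-10\right)^{2} = 100$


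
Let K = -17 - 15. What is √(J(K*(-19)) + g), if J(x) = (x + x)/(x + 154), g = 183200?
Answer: 8*√415526982/381 ≈ 428.02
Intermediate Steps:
K = -32
J(x) = 2*x/(154 + x) (J(x) = (2*x)/(154 + x) = 2*x/(154 + x))
√(J(K*(-19)) + g) = √(2*(-32*(-19))/(154 - 32*(-19)) + 183200) = √(2*608/(154 + 608) + 183200) = √(2*608/762 + 183200) = √(2*608*(1/762) + 183200) = √(608/381 + 183200) = √(69799808/381) = 8*√415526982/381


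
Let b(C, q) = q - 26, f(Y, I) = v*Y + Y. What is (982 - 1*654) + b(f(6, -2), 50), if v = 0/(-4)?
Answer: 352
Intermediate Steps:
v = 0 (v = 0*(-1/4) = 0)
f(Y, I) = Y (f(Y, I) = 0*Y + Y = 0 + Y = Y)
b(C, q) = -26 + q
(982 - 1*654) + b(f(6, -2), 50) = (982 - 1*654) + (-26 + 50) = (982 - 654) + 24 = 328 + 24 = 352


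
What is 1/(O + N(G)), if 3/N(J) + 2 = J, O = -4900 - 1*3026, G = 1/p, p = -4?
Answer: -3/23782 ≈ -0.00012615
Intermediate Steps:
G = -¼ (G = 1/(-4) = -¼ ≈ -0.25000)
O = -7926 (O = -4900 - 3026 = -7926)
N(J) = 3/(-2 + J)
1/(O + N(G)) = 1/(-7926 + 3/(-2 - ¼)) = 1/(-7926 + 3/(-9/4)) = 1/(-7926 + 3*(-4/9)) = 1/(-7926 - 4/3) = 1/(-23782/3) = -3/23782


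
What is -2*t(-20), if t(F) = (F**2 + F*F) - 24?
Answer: -1552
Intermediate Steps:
t(F) = -24 + 2*F**2 (t(F) = (F**2 + F**2) - 24 = 2*F**2 - 24 = -24 + 2*F**2)
-2*t(-20) = -2*(-24 + 2*(-20)**2) = -2*(-24 + 2*400) = -2*(-24 + 800) = -2*776 = -1552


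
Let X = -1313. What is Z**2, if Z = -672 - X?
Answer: 410881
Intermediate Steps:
Z = 641 (Z = -672 - 1*(-1313) = -672 + 1313 = 641)
Z**2 = 641**2 = 410881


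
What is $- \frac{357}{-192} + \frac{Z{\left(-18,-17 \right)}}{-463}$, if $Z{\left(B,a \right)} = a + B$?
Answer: $\frac{57337}{29632} \approx 1.935$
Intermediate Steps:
$Z{\left(B,a \right)} = B + a$
$- \frac{357}{-192} + \frac{Z{\left(-18,-17 \right)}}{-463} = - \frac{357}{-192} + \frac{-18 - 17}{-463} = \left(-357\right) \left(- \frac{1}{192}\right) - - \frac{35}{463} = \frac{119}{64} + \frac{35}{463} = \frac{57337}{29632}$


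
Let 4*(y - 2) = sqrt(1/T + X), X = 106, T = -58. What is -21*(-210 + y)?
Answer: 4368 - 63*sqrt(39614)/232 ≈ 4314.0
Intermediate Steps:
y = 2 + 3*sqrt(39614)/232 (y = 2 + sqrt(1/(-58) + 106)/4 = 2 + sqrt(-1/58 + 106)/4 = 2 + sqrt(6147/58)/4 = 2 + (3*sqrt(39614)/58)/4 = 2 + 3*sqrt(39614)/232 ≈ 4.5737)
-21*(-210 + y) = -21*(-210 + (2 + 3*sqrt(39614)/232)) = -21*(-208 + 3*sqrt(39614)/232) = 4368 - 63*sqrt(39614)/232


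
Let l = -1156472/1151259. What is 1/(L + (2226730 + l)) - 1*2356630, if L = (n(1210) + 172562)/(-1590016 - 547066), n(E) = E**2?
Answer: -6455395364040302403157951/2739248572767694789 ≈ -2.3566e+6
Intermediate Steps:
l = -1156472/1151259 (l = -1156472*1/1151259 = -1156472/1151259 ≈ -1.0045)
L = -818331/1068541 (L = (1210**2 + 172562)/(-1590016 - 547066) = (1464100 + 172562)/(-2137082) = 1636662*(-1/2137082) = -818331/1068541 ≈ -0.76584)
1/(L + (2226730 + l)) - 1*2356630 = 1/(-818331/1068541 + (2226730 - 1156472/1151259)) - 1*2356630 = 1/(-818331/1068541 + 2563541796598/1151259) - 2356630 = 1/(2739248572767694789/1230167443119) - 2356630 = 1230167443119/2739248572767694789 - 2356630 = -6455395364040302403157951/2739248572767694789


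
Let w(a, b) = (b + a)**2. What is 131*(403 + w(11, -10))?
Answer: 52924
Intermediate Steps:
w(a, b) = (a + b)**2
131*(403 + w(11, -10)) = 131*(403 + (11 - 10)**2) = 131*(403 + 1**2) = 131*(403 + 1) = 131*404 = 52924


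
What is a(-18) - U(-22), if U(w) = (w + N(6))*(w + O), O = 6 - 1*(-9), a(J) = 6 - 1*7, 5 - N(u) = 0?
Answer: -120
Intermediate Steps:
N(u) = 5 (N(u) = 5 - 1*0 = 5 + 0 = 5)
a(J) = -1 (a(J) = 6 - 7 = -1)
O = 15 (O = 6 + 9 = 15)
U(w) = (5 + w)*(15 + w) (U(w) = (w + 5)*(w + 15) = (5 + w)*(15 + w))
a(-18) - U(-22) = -1 - (75 + (-22)**2 + 20*(-22)) = -1 - (75 + 484 - 440) = -1 - 1*119 = -1 - 119 = -120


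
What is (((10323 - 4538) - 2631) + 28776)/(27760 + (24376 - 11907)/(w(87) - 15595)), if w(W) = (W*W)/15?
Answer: 481836472/418897035 ≈ 1.1502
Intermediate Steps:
w(W) = W²/15 (w(W) = W²*(1/15) = W²/15)
(((10323 - 4538) - 2631) + 28776)/(27760 + (24376 - 11907)/(w(87) - 15595)) = (((10323 - 4538) - 2631) + 28776)/(27760 + (24376 - 11907)/((1/15)*87² - 15595)) = ((5785 - 2631) + 28776)/(27760 + 12469/((1/15)*7569 - 15595)) = (3154 + 28776)/(27760 + 12469/(2523/5 - 15595)) = 31930/(27760 + 12469/(-75452/5)) = 31930/(27760 + 12469*(-5/75452)) = 31930/(27760 - 62345/75452) = 31930/(2094485175/75452) = 31930*(75452/2094485175) = 481836472/418897035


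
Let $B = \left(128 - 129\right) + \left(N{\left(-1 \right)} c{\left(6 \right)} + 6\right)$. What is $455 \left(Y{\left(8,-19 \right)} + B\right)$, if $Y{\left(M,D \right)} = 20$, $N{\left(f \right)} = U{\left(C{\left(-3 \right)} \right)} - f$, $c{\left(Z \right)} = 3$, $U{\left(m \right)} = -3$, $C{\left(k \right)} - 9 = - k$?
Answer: $8645$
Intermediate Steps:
$C{\left(k \right)} = 9 - k$
$N{\left(f \right)} = -3 - f$
$B = -1$ ($B = \left(128 - 129\right) + \left(\left(-3 - -1\right) 3 + 6\right) = -1 + \left(\left(-3 + 1\right) 3 + 6\right) = -1 + \left(\left(-2\right) 3 + 6\right) = -1 + \left(-6 + 6\right) = -1 + 0 = -1$)
$455 \left(Y{\left(8,-19 \right)} + B\right) = 455 \left(20 - 1\right) = 455 \cdot 19 = 8645$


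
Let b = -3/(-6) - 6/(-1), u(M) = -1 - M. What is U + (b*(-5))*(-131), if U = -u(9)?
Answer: 8535/2 ≈ 4267.5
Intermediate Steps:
b = 13/2 (b = -3*(-⅙) - 6*(-1) = ½ + 6 = 13/2 ≈ 6.5000)
U = 10 (U = -(-1 - 1*9) = -(-1 - 9) = -1*(-10) = 10)
U + (b*(-5))*(-131) = 10 + ((13/2)*(-5))*(-131) = 10 - 65/2*(-131) = 10 + 8515/2 = 8535/2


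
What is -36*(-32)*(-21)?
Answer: -24192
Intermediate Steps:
-36*(-32)*(-21) = 1152*(-21) = -24192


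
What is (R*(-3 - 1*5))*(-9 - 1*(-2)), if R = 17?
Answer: 952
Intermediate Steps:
(R*(-3 - 1*5))*(-9 - 1*(-2)) = (17*(-3 - 1*5))*(-9 - 1*(-2)) = (17*(-3 - 5))*(-9 + 2) = (17*(-8))*(-7) = -136*(-7) = 952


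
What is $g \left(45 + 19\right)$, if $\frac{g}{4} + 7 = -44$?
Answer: $-13056$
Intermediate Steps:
$g = -204$ ($g = -28 + 4 \left(-44\right) = -28 - 176 = -204$)
$g \left(45 + 19\right) = - 204 \left(45 + 19\right) = \left(-204\right) 64 = -13056$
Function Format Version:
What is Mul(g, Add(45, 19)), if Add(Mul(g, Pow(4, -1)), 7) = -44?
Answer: -13056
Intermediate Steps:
g = -204 (g = Add(-28, Mul(4, -44)) = Add(-28, -176) = -204)
Mul(g, Add(45, 19)) = Mul(-204, Add(45, 19)) = Mul(-204, 64) = -13056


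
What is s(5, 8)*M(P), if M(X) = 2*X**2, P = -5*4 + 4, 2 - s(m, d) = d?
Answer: -3072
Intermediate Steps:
s(m, d) = 2 - d
P = -16 (P = -20 + 4 = -16)
s(5, 8)*M(P) = (2 - 1*8)*(2*(-16)**2) = (2 - 8)*(2*256) = -6*512 = -3072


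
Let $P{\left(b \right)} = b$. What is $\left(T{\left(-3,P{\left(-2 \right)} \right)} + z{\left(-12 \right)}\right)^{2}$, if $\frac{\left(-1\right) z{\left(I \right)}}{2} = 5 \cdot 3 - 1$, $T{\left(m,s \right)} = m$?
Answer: $961$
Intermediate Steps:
$z{\left(I \right)} = -28$ ($z{\left(I \right)} = - 2 \left(5 \cdot 3 - 1\right) = - 2 \left(15 - 1\right) = \left(-2\right) 14 = -28$)
$\left(T{\left(-3,P{\left(-2 \right)} \right)} + z{\left(-12 \right)}\right)^{2} = \left(-3 - 28\right)^{2} = \left(-31\right)^{2} = 961$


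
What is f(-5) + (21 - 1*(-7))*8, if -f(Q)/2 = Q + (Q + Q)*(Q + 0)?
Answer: 134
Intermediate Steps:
f(Q) = -4*Q² - 2*Q (f(Q) = -2*(Q + (Q + Q)*(Q + 0)) = -2*(Q + (2*Q)*Q) = -2*(Q + 2*Q²) = -4*Q² - 2*Q)
f(-5) + (21 - 1*(-7))*8 = -2*(-5)*(1 + 2*(-5)) + (21 - 1*(-7))*8 = -2*(-5)*(1 - 10) + (21 + 7)*8 = -2*(-5)*(-9) + 28*8 = -90 + 224 = 134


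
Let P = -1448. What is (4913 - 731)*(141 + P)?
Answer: -5465874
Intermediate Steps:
(4913 - 731)*(141 + P) = (4913 - 731)*(141 - 1448) = 4182*(-1307) = -5465874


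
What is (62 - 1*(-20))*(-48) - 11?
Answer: -3947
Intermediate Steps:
(62 - 1*(-20))*(-48) - 11 = (62 + 20)*(-48) - 11 = 82*(-48) - 11 = -3936 - 11 = -3947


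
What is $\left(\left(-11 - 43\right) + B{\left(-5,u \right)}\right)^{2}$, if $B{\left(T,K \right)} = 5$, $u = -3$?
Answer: $2401$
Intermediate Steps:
$\left(\left(-11 - 43\right) + B{\left(-5,u \right)}\right)^{2} = \left(\left(-11 - 43\right) + 5\right)^{2} = \left(-54 + 5\right)^{2} = \left(-49\right)^{2} = 2401$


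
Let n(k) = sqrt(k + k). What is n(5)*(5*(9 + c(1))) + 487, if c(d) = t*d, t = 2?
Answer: 487 + 55*sqrt(10) ≈ 660.93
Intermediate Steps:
c(d) = 2*d
n(k) = sqrt(2)*sqrt(k) (n(k) = sqrt(2*k) = sqrt(2)*sqrt(k))
n(5)*(5*(9 + c(1))) + 487 = (sqrt(2)*sqrt(5))*(5*(9 + 2*1)) + 487 = sqrt(10)*(5*(9 + 2)) + 487 = sqrt(10)*(5*11) + 487 = sqrt(10)*55 + 487 = 55*sqrt(10) + 487 = 487 + 55*sqrt(10)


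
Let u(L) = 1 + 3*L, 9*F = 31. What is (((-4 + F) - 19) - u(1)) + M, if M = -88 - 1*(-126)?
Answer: 130/9 ≈ 14.444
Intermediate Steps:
F = 31/9 (F = (1/9)*31 = 31/9 ≈ 3.4444)
M = 38 (M = -88 + 126 = 38)
(((-4 + F) - 19) - u(1)) + M = (((-4 + 31/9) - 19) - (1 + 3*1)) + 38 = ((-5/9 - 19) - (1 + 3)) + 38 = (-176/9 - 1*4) + 38 = (-176/9 - 4) + 38 = -212/9 + 38 = 130/9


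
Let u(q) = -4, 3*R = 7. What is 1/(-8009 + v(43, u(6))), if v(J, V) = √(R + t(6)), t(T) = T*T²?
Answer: -24027/192431588 - √1965/192431588 ≈ -0.00012509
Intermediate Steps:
t(T) = T³
R = 7/3 (R = (⅓)*7 = 7/3 ≈ 2.3333)
v(J, V) = √1965/3 (v(J, V) = √(7/3 + 6³) = √(7/3 + 216) = √(655/3) = √1965/3)
1/(-8009 + v(43, u(6))) = 1/(-8009 + √1965/3)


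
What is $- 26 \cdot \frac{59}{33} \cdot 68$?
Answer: $- \frac{104312}{33} \approx -3161.0$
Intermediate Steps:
$- 26 \cdot \frac{59}{33} \cdot 68 = - 26 \cdot 59 \cdot \frac{1}{33} \cdot 68 = \left(-26\right) \frac{59}{33} \cdot 68 = \left(- \frac{1534}{33}\right) 68 = - \frac{104312}{33}$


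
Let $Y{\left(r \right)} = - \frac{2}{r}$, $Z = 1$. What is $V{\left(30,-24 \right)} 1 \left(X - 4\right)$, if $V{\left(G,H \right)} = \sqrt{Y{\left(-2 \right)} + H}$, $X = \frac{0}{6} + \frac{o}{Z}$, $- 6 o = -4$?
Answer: $- \frac{10 i \sqrt{23}}{3} \approx - 15.986 i$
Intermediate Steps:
$o = \frac{2}{3}$ ($o = \left(- \frac{1}{6}\right) \left(-4\right) = \frac{2}{3} \approx 0.66667$)
$X = \frac{2}{3}$ ($X = \frac{0}{6} + \frac{2}{3 \cdot 1} = 0 \cdot \frac{1}{6} + \frac{2}{3} \cdot 1 = 0 + \frac{2}{3} = \frac{2}{3} \approx 0.66667$)
$V{\left(G,H \right)} = \sqrt{1 + H}$ ($V{\left(G,H \right)} = \sqrt{- \frac{2}{-2} + H} = \sqrt{\left(-2\right) \left(- \frac{1}{2}\right) + H} = \sqrt{1 + H}$)
$V{\left(30,-24 \right)} 1 \left(X - 4\right) = \sqrt{1 - 24} \cdot 1 \left(\frac{2}{3} - 4\right) = \sqrt{-23} \cdot 1 \left(- \frac{10}{3}\right) = i \sqrt{23} \left(- \frac{10}{3}\right) = - \frac{10 i \sqrt{23}}{3}$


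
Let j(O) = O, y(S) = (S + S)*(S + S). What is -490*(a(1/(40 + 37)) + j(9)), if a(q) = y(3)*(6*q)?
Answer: -63630/11 ≈ -5784.5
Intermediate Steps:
y(S) = 4*S² (y(S) = (2*S)*(2*S) = 4*S²)
a(q) = 216*q (a(q) = (4*3²)*(6*q) = (4*9)*(6*q) = 36*(6*q) = 216*q)
-490*(a(1/(40 + 37)) + j(9)) = -490*(216/(40 + 37) + 9) = -490*(216/77 + 9) = -490*909/77 = -63630/11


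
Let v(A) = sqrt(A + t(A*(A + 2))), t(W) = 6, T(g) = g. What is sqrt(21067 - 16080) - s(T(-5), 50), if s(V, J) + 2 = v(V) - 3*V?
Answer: -14 + sqrt(4987) ≈ 56.619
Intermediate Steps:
v(A) = sqrt(6 + A) (v(A) = sqrt(A + 6) = sqrt(6 + A))
s(V, J) = -2 + sqrt(6 + V) - 3*V (s(V, J) = -2 + (sqrt(6 + V) - 3*V) = -2 + sqrt(6 + V) - 3*V)
sqrt(21067 - 16080) - s(T(-5), 50) = sqrt(21067 - 16080) - (-2 + sqrt(6 - 5) - 3*(-5)) = sqrt(4987) - (-2 + sqrt(1) + 15) = sqrt(4987) - (-2 + 1 + 15) = sqrt(4987) - 1*14 = sqrt(4987) - 14 = -14 + sqrt(4987)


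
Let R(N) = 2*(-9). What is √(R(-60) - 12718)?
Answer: 8*I*√199 ≈ 112.85*I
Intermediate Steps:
R(N) = -18
√(R(-60) - 12718) = √(-18 - 12718) = √(-12736) = 8*I*√199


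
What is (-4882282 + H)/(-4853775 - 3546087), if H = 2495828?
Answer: 1193227/4199931 ≈ 0.28411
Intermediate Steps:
(-4882282 + H)/(-4853775 - 3546087) = (-4882282 + 2495828)/(-4853775 - 3546087) = -2386454/(-8399862) = -2386454*(-1/8399862) = 1193227/4199931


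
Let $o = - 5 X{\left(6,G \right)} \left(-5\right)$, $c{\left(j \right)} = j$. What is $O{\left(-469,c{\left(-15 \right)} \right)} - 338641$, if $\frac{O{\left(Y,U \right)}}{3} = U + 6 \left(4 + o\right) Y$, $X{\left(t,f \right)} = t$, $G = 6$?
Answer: $-1638754$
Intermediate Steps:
$o = 150$ ($o = \left(-5\right) 6 \left(-5\right) = \left(-30\right) \left(-5\right) = 150$)
$O{\left(Y,U \right)} = 3 U + 2772 Y$ ($O{\left(Y,U \right)} = 3 \left(U + 6 \left(4 + 150\right) Y\right) = 3 \left(U + 6 \cdot 154 Y\right) = 3 \left(U + 924 Y\right) = 3 U + 2772 Y$)
$O{\left(-469,c{\left(-15 \right)} \right)} - 338641 = \left(3 \left(-15\right) + 2772 \left(-469\right)\right) - 338641 = \left(-45 - 1300068\right) - 338641 = -1300113 - 338641 = -1638754$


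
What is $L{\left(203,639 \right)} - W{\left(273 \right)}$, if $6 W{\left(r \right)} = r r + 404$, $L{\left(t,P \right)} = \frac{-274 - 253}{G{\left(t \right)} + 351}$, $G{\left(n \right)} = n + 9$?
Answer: $- \frac{42190441}{3378} \approx -12490.0$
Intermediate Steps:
$G{\left(n \right)} = 9 + n$
$L{\left(t,P \right)} = - \frac{527}{360 + t}$ ($L{\left(t,P \right)} = \frac{-274 - 253}{\left(9 + t\right) + 351} = - \frac{527}{360 + t}$)
$W{\left(r \right)} = \frac{202}{3} + \frac{r^{2}}{6}$ ($W{\left(r \right)} = \frac{r r + 404}{6} = \frac{r^{2} + 404}{6} = \frac{404 + r^{2}}{6} = \frac{202}{3} + \frac{r^{2}}{6}$)
$L{\left(203,639 \right)} - W{\left(273 \right)} = - \frac{527}{360 + 203} - \left(\frac{202}{3} + \frac{273^{2}}{6}\right) = - \frac{527}{563} - \left(\frac{202}{3} + \frac{1}{6} \cdot 74529\right) = \left(-527\right) \frac{1}{563} - \left(\frac{202}{3} + \frac{24843}{2}\right) = - \frac{527}{563} - \frac{74933}{6} = - \frac{42190441}{3378}$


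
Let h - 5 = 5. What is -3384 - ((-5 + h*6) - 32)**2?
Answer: -3913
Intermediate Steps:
h = 10 (h = 5 + 5 = 10)
-3384 - ((-5 + h*6) - 32)**2 = -3384 - ((-5 + 10*6) - 32)**2 = -3384 - ((-5 + 60) - 32)**2 = -3384 - (55 - 32)**2 = -3384 - 1*23**2 = -3384 - 1*529 = -3384 - 529 = -3913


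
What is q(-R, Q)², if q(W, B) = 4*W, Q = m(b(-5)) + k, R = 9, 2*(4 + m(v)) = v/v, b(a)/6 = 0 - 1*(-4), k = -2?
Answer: 1296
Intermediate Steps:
b(a) = 24 (b(a) = 6*(0 - 1*(-4)) = 6*(0 + 4) = 6*4 = 24)
m(v) = -7/2 (m(v) = -4 + (v/v)/2 = -4 + (½)*1 = -4 + ½ = -7/2)
Q = -11/2 (Q = -7/2 - 2 = -11/2 ≈ -5.5000)
q(-R, Q)² = (4*(-1*9))² = (4*(-9))² = (-36)² = 1296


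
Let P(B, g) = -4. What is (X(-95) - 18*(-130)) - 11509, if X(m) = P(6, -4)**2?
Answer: -9153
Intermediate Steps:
X(m) = 16 (X(m) = (-4)**2 = 16)
(X(-95) - 18*(-130)) - 11509 = (16 - 18*(-130)) - 11509 = (16 + 2340) - 11509 = 2356 - 11509 = -9153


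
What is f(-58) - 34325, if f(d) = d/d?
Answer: -34324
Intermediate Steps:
f(d) = 1
f(-58) - 34325 = 1 - 34325 = -34324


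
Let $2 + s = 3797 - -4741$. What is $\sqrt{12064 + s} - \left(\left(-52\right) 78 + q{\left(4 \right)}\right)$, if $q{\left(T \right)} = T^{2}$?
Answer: $4040 + 10 \sqrt{206} \approx 4183.5$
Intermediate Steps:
$s = 8536$ ($s = -2 + \left(3797 - -4741\right) = -2 + \left(3797 + 4741\right) = -2 + 8538 = 8536$)
$\sqrt{12064 + s} - \left(\left(-52\right) 78 + q{\left(4 \right)}\right) = \sqrt{12064 + 8536} - \left(\left(-52\right) 78 + 4^{2}\right) = \sqrt{20600} - \left(-4056 + 16\right) = 10 \sqrt{206} - -4040 = 10 \sqrt{206} + 4040 = 4040 + 10 \sqrt{206}$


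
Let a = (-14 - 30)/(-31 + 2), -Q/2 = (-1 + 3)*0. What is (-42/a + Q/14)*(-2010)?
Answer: 612045/11 ≈ 55640.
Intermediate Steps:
Q = 0 (Q = -2*(-1 + 3)*0 = -4*0 = -2*0 = 0)
a = 44/29 (a = -44/(-29) = -44*(-1/29) = 44/29 ≈ 1.5172)
(-42/a + Q/14)*(-2010) = (-42/44/29 + 0/14)*(-2010) = (-42*29/44 + 0*(1/14))*(-2010) = (-609/22 + 0)*(-2010) = -609/22*(-2010) = 612045/11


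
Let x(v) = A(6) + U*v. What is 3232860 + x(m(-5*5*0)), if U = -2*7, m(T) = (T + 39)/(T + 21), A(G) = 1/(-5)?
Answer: 16164169/5 ≈ 3.2328e+6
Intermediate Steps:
A(G) = -⅕ (A(G) = 1*(-⅕) = -⅕)
m(T) = (39 + T)/(21 + T)
U = -14
x(v) = -⅕ - 14*v
3232860 + x(m(-5*5*0)) = 3232860 + (-⅕ - 14*(39 - 5*5*0)/(21 - 5*5*0)) = 3232860 + (-⅕ - 14*(39 - 25*0)/(21 - 25*0)) = 3232860 + (-⅕ - 14*(39 + 0)/(21 + 0)) = 3232860 + (-⅕ - 14*39/21) = 3232860 + (-⅕ - 2*39/3) = 3232860 + (-⅕ - 14*13/7) = 3232860 + (-⅕ - 26) = 3232860 - 131/5 = 16164169/5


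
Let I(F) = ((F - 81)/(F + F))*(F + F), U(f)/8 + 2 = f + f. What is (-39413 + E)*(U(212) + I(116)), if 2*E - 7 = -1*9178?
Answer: -300157767/2 ≈ -1.5008e+8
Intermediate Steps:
E = -9171/2 (E = 7/2 + (-1*9178)/2 = 7/2 + (½)*(-9178) = 7/2 - 4589 = -9171/2 ≈ -4585.5)
U(f) = -16 + 16*f (U(f) = -16 + 8*(f + f) = -16 + 8*(2*f) = -16 + 16*f)
I(F) = -81 + F (I(F) = ((-81 + F)/((2*F)))*(2*F) = ((-81 + F)*(1/(2*F)))*(2*F) = ((-81 + F)/(2*F))*(2*F) = -81 + F)
(-39413 + E)*(U(212) + I(116)) = (-39413 - 9171/2)*((-16 + 16*212) + (-81 + 116)) = -87997*((-16 + 3392) + 35)/2 = -87997*(3376 + 35)/2 = -87997/2*3411 = -300157767/2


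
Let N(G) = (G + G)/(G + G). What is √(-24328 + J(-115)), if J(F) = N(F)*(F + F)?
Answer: I*√24558 ≈ 156.71*I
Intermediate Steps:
N(G) = 1 (N(G) = (2*G)/((2*G)) = (2*G)*(1/(2*G)) = 1)
J(F) = 2*F (J(F) = 1*(F + F) = 1*(2*F) = 2*F)
√(-24328 + J(-115)) = √(-24328 + 2*(-115)) = √(-24328 - 230) = √(-24558) = I*√24558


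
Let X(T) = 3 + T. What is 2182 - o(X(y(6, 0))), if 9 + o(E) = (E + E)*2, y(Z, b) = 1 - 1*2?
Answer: 2183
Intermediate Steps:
y(Z, b) = -1 (y(Z, b) = 1 - 2 = -1)
o(E) = -9 + 4*E (o(E) = -9 + (E + E)*2 = -9 + (2*E)*2 = -9 + 4*E)
2182 - o(X(y(6, 0))) = 2182 - (-9 + 4*(3 - 1)) = 2182 - (-9 + 4*2) = 2182 - (-9 + 8) = 2182 - 1*(-1) = 2182 + 1 = 2183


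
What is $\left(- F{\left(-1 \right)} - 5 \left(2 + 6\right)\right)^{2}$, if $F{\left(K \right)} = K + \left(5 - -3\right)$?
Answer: $2209$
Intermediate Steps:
$F{\left(K \right)} = 8 + K$ ($F{\left(K \right)} = K + \left(5 + 3\right) = K + 8 = 8 + K$)
$\left(- F{\left(-1 \right)} - 5 \left(2 + 6\right)\right)^{2} = \left(- (8 - 1) - 5 \left(2 + 6\right)\right)^{2} = \left(\left(-1\right) 7 - 40\right)^{2} = \left(-7 - 40\right)^{2} = \left(-47\right)^{2} = 2209$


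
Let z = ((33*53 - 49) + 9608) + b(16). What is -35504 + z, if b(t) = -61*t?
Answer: -25172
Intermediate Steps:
z = 10332 (z = ((33*53 - 49) + 9608) - 61*16 = ((1749 - 49) + 9608) - 976 = (1700 + 9608) - 976 = 11308 - 976 = 10332)
-35504 + z = -35504 + 10332 = -25172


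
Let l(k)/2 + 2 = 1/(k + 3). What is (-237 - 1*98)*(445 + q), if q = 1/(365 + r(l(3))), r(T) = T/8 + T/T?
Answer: -1307843015/8773 ≈ -1.4908e+5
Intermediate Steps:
l(k) = -4 + 2/(3 + k) (l(k) = -4 + 2/(k + 3) = -4 + 2/(3 + k))
r(T) = 1 + T/8 (r(T) = T*(1/8) + 1 = T/8 + 1 = 1 + T/8)
q = 24/8773 (q = 1/(365 + (1 + (2*(-5 - 2*3)/(3 + 3))/8)) = 1/(365 + (1 + (2*(-5 - 6)/6)/8)) = 1/(365 + (1 + (2*(1/6)*(-11))/8)) = 1/(365 + (1 + (1/8)*(-11/3))) = 1/(365 + (1 - 11/24)) = 1/(365 + 13/24) = 1/(8773/24) = 24/8773 ≈ 0.0027357)
(-237 - 1*98)*(445 + q) = (-237 - 1*98)*(445 + 24/8773) = (-237 - 98)*(3904009/8773) = -335*3904009/8773 = -1307843015/8773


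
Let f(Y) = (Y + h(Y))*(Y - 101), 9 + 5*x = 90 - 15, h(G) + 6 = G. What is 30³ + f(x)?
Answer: 630222/25 ≈ 25209.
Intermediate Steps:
h(G) = -6 + G
x = 66/5 (x = -9/5 + (90 - 15)/5 = -9/5 + (⅕)*75 = -9/5 + 15 = 66/5 ≈ 13.200)
f(Y) = (-101 + Y)*(-6 + 2*Y) (f(Y) = (Y + (-6 + Y))*(Y - 101) = (-6 + 2*Y)*(-101 + Y) = (-101 + Y)*(-6 + 2*Y))
30³ + f(x) = 30³ + (606 - 208*66/5 + 2*(66/5)²) = 27000 + (606 - 13728/5 + 2*(4356/25)) = 27000 + (606 - 13728/5 + 8712/25) = 27000 - 44778/25 = 630222/25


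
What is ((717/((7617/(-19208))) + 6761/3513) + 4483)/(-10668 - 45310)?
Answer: -11938072402/249648081423 ≈ -0.047820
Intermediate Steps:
((717/((7617/(-19208))) + 6761/3513) + 4483)/(-10668 - 45310) = ((717/((7617*(-1/19208))) + 6761*(1/3513)) + 4483)/(-55978) = ((717/(-7617/19208) + 6761/3513) + 4483)*(-1/55978) = ((717*(-19208/7617) + 6761/3513) + 4483)*(-1/55978) = ((-4590712/2539 + 6761/3513) + 4483)*(-1/55978) = (-16110005077/8919507 + 4483)*(-1/55978) = (23876144804/8919507)*(-1/55978) = -11938072402/249648081423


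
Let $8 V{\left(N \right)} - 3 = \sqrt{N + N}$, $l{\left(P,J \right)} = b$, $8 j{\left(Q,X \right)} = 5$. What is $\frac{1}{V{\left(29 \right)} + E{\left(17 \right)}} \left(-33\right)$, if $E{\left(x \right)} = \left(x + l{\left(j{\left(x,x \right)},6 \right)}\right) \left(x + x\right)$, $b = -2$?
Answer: $- \frac{1077912}{16670831} + \frac{264 \sqrt{58}}{16670831} \approx -0.064538$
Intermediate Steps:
$j{\left(Q,X \right)} = \frac{5}{8}$ ($j{\left(Q,X \right)} = \frac{1}{8} \cdot 5 = \frac{5}{8}$)
$l{\left(P,J \right)} = -2$
$V{\left(N \right)} = \frac{3}{8} + \frac{\sqrt{2} \sqrt{N}}{8}$ ($V{\left(N \right)} = \frac{3}{8} + \frac{\sqrt{N + N}}{8} = \frac{3}{8} + \frac{\sqrt{2 N}}{8} = \frac{3}{8} + \frac{\sqrt{2} \sqrt{N}}{8}$)
$E{\left(x \right)} = 2 x \left(-2 + x\right)$ ($E{\left(x \right)} = \left(x - 2\right) \left(x + x\right) = \left(-2 + x\right) 2 x = 2 x \left(-2 + x\right)$)
$\frac{1}{V{\left(29 \right)} + E{\left(17 \right)}} \left(-33\right) = \frac{1}{\left(\frac{3}{8} + \frac{\sqrt{2} \sqrt{29}}{8}\right) + 2 \cdot 17 \left(-2 + 17\right)} \left(-33\right) = \frac{1}{\left(\frac{3}{8} + \frac{\sqrt{58}}{8}\right) + 2 \cdot 17 \cdot 15} \left(-33\right) = \frac{1}{\left(\frac{3}{8} + \frac{\sqrt{58}}{8}\right) + 510} \left(-33\right) = \frac{1}{\frac{4083}{8} + \frac{\sqrt{58}}{8}} \left(-33\right) = - \frac{33}{\frac{4083}{8} + \frac{\sqrt{58}}{8}}$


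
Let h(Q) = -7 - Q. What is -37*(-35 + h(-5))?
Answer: 1369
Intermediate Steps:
-37*(-35 + h(-5)) = -37*(-35 + (-7 - 1*(-5))) = -37*(-35 + (-7 + 5)) = -37*(-35 - 2) = -37*(-37) = 1369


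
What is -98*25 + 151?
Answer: -2299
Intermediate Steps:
-98*25 + 151 = -2450 + 151 = -2299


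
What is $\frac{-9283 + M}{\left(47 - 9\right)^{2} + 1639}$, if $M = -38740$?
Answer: $- \frac{48023}{3083} \approx -15.577$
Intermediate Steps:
$\frac{-9283 + M}{\left(47 - 9\right)^{2} + 1639} = \frac{-9283 - 38740}{\left(47 - 9\right)^{2} + 1639} = - \frac{48023}{38^{2} + 1639} = - \frac{48023}{1444 + 1639} = - \frac{48023}{3083}$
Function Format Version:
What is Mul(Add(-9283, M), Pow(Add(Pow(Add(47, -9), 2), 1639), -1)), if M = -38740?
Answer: Rational(-48023, 3083) ≈ -15.577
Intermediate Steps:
Mul(Add(-9283, M), Pow(Add(Pow(Add(47, -9), 2), 1639), -1)) = Mul(Add(-9283, -38740), Pow(Add(Pow(Add(47, -9), 2), 1639), -1)) = Mul(-48023, Pow(Add(Pow(38, 2), 1639), -1)) = Mul(-48023, Pow(Add(1444, 1639), -1)) = Mul(-48023, Pow(3083, -1)) = Mul(-48023, Rational(1, 3083)) = Rational(-48023, 3083)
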